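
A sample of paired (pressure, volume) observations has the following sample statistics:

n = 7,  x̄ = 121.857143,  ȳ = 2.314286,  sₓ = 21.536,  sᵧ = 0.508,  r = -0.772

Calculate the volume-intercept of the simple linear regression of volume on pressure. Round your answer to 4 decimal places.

4.5333

b = r · sᵧ/sₓ = -0.772 · 0.508/21.536 = -0.018210
a = ȳ − b·x̄ = 2.314286 − (-0.018210)·121.857143 = 4.533335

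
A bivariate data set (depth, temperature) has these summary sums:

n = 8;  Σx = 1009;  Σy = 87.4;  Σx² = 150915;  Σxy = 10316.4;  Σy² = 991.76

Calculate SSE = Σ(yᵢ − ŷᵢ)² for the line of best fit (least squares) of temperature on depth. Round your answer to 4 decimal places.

15.7886

Sxx = Σx² − (Σx)²/n = 150915 − 127260.125 = 23654.875
Sxy = Σxy − (Σx)(Σy)/n = 10316.4 − 11023.325 = -706.925
Syy = Σy² − (Σy)²/n = 991.76 − 954.845 = 36.915
b = Sxy/Sxx = -706.925/23654.875 = -0.029885
SSE = Syy − b·Sxy = 36.915 − (-0.029885)·(-706.925) = 15.788574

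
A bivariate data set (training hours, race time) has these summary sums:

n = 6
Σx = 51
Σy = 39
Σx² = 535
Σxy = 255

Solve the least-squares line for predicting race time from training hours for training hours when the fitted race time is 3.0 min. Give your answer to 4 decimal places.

13.1438

Sxx = Σx² − (Σx)²/n = 535 − 433.5 = 101.5
Sxy = Σxy − (Σx)(Σy)/n = 255 − 331.5 = -76.5
b = Sxy/Sxx = -76.5/101.5 = -0.753695
a = ȳ − b·x̄ = 6.5 − (-0.753695)·8.5 = 12.906404
Set a + b·x = 3.0: x = (3.0 − 12.906404) / (-0.753695) = 13.143791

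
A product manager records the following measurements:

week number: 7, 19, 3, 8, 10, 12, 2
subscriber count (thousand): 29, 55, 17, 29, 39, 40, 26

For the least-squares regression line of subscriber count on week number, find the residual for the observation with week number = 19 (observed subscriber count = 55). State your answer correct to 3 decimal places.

n = 7, Σx = 61, Σy = 235, Σxy = 2453, Σx² = 731
Sxx = Σx² − (Σx)²/n = 731 − 531.571429 = 199.428571
Sxy = Σxy − (Σx)(Σy)/n = 2453 − 2047.857143 = 405.142857
b = Sxy/Sxx = 405.142857/199.428571 = 2.031519
a = ȳ − b·x̄ = 33.571429 − 2.031519·8.714286 = 15.868195
ŷ(19) = 15.868195 + 2.031519·19 = 54.467049
residual = y − ŷ = 55 − 54.467049 = 0.532951

0.533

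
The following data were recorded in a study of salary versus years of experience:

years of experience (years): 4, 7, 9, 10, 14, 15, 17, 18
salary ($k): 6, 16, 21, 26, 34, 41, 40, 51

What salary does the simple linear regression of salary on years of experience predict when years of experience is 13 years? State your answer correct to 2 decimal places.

n = 8, Σx = 94, Σy = 235, Σxy = 3274, Σx² = 1280
Sxx = Σx² − (Σx)²/n = 1280 − 1104.5 = 175.5
Sxy = Σxy − (Σx)(Σy)/n = 3274 − 2761.25 = 512.75
b = Sxy/Sxx = 512.75/175.5 = 2.921652
a = ȳ − b·x̄ = 29.375 − 2.921652·11.75 = -4.954416
ŷ(13) = a + b·13 = -4.954416 + 2.921652·13 = 33.027066

33.03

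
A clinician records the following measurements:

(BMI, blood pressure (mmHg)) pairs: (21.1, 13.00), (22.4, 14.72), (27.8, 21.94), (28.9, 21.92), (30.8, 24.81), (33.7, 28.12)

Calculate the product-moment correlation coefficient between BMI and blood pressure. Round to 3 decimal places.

0.997

n = 6, Σx = 164.7, Σy = 124.51, Σxy = 3559.24, Σx² = 4639.35, Σy² = 2753.7989
Sxx = Σx² − (Σx)²/n = 4639.35 − 4521.015 = 118.335
Sxy = Σxy − (Σx)(Σy)/n = 3559.24 − 3417.7995 = 141.4405
Syy = Σy² − (Σy)²/n = 2753.7989 − 2583.790017 = 170.008883
r = Sxy/√(Sxx·Syy) = 141.4405/√(20118.001209) = 141.4405/141.837940 = 0.997198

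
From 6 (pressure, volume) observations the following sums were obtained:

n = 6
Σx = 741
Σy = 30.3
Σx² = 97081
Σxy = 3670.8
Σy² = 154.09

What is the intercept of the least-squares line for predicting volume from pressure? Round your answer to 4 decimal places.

Sxx = Σx² − (Σx)²/n = 97081 − 91513.5 = 5567.5
Sxy = Σxy − (Σx)(Σy)/n = 3670.8 − 3742.05 = -71.25
b = Sxy/Sxx = -71.25/5567.5 = -0.012797
a = ȳ − b·x̄ = 5.05 − (-0.012797)·123.5 = 6.630489

6.6305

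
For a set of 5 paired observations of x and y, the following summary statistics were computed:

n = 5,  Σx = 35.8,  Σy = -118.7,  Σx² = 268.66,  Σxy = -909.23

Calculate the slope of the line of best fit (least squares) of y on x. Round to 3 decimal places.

Sxx = Σx² − (Σx)²/n = 268.66 − 256.328 = 12.332
Sxy = Σxy − (Σx)(Σy)/n = -909.23 − (-849.892) = -59.338
b = Sxy/Sxx = -59.338/12.332 = -4.811709

-4.812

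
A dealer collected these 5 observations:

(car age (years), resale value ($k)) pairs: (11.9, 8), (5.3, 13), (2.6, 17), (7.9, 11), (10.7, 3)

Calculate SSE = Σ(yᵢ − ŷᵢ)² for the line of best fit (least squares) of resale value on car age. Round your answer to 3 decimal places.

22.358

n = 5, Σx = 38.4, Σy = 52, Σxy = 327.3, Σx² = 353.36, Σy² = 652
Sxx = Σx² − (Σx)²/n = 353.36 − 294.912 = 58.448
Sxy = Σxy − (Σx)(Σy)/n = 327.3 − 399.36 = -72.06
Syy = Σy² − (Σy)²/n = 652 − 540.8 = 111.2
b = Sxy/Sxx = -72.06/58.448 = -1.232891
SSE = Syy − b·Sxy = 111.2 − (-1.232891)·(-72.06) = 22.357891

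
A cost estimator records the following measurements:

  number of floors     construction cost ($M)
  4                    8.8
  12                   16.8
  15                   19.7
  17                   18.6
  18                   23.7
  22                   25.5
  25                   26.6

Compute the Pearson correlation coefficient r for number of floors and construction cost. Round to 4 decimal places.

0.9744

n = 7, Σx = 113, Σy = 139.7, Σxy = 2501.1, Σx² = 2107, Σy² = 3013.23
Sxx = Σx² − (Σx)²/n = 2107 − 1824.142857 = 282.857143
Sxy = Σxy − (Σx)(Σy)/n = 2501.1 − 2255.157143 = 245.942857
Syy = Σy² − (Σy)²/n = 3013.23 − 2788.012857 = 225.217143
r = Sxy/√(Sxx·Syy) = 245.942857/√(63704.277551) = 245.942857/252.397063 = 0.974428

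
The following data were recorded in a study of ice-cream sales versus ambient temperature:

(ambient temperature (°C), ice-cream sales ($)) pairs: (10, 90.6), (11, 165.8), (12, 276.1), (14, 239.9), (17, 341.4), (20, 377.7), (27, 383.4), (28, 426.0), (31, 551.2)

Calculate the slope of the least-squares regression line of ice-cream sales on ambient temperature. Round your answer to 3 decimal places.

16.092

n = 9, Σx = 170, Σy = 2852.1, Σxy = 62126.4, Σx² = 3724
Sxx = Σx² − (Σx)²/n = 3724 − 3211.111111 = 512.888889
Sxy = Σxy − (Σx)(Σy)/n = 62126.4 − 53873 = 8253.4
b = Sxy/Sxx = 8253.4/512.888889 = 16.091984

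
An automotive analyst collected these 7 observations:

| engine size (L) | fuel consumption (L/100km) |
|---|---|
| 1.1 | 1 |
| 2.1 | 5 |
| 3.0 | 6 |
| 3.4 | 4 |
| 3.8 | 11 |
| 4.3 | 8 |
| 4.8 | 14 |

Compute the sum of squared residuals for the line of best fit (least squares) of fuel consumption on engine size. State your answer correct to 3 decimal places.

n = 7, Σx = 22.5, Σy = 49, Σxy = 186.6, Σx² = 82.15, Σy² = 459
Sxx = Σx² − (Σx)²/n = 82.15 − 72.321429 = 9.828571
Sxy = Σxy − (Σx)(Σy)/n = 186.6 − 157.5 = 29.1
Syy = Σy² − (Σy)²/n = 459 − 343 = 116
b = Sxy/Sxx = 29.1/9.828571 = 2.960756
SSE = Syy − b·Sxy = 116 − 2.960756·29.1 = 29.842006

29.842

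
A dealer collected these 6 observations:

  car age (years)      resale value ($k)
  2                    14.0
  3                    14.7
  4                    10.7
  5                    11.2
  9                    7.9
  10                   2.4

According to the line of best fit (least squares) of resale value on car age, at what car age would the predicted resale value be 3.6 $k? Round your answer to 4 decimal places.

n = 6, Σx = 33, Σy = 60.9, Σxy = 266, Σx² = 235
Sxx = Σx² − (Σx)²/n = 235 − 181.5 = 53.5
Sxy = Σxy − (Σx)(Σy)/n = 266 − 334.95 = -68.95
b = Sxy/Sxx = -68.95/53.5 = -1.288785
a = ȳ − b·x̄ = 10.15 − (-1.288785)·5.5 = 17.238318
Set a + b·x = 3.6: x = (3.6 − 17.238318) / (-1.288785) = 10.582306

10.5823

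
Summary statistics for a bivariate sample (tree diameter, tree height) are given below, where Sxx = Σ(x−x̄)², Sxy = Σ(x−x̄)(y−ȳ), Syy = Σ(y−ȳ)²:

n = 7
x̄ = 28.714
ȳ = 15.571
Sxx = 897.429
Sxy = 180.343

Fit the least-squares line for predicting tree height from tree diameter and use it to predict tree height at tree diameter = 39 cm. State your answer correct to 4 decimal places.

b = Sxy/Sxx = 180.343/897.429 = 0.200955
a = ȳ − b·x̄ = 15.571 − 0.200955·28.714 = 9.800773
ŷ(39) = a + b·39 = 9.800773 + 0.200955·39 = 17.638025

17.6380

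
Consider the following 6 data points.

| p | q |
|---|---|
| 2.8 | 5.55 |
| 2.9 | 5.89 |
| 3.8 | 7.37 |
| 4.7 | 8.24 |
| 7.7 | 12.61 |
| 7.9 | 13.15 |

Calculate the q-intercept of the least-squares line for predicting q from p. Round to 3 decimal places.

1.664

n = 6, Σx = 29.8, Σy = 52.81, Σxy = 300.337, Σx² = 174.48
Sxx = Σx² − (Σx)²/n = 174.48 − 148.006667 = 26.473333
Sxy = Σxy − (Σx)(Σy)/n = 300.337 − 262.289667 = 38.047333
b = Sxy/Sxx = 38.047333/26.473333 = 1.437195
a = ȳ − b·x̄ = 8.801667 − 1.437195·4.966667 = 1.663600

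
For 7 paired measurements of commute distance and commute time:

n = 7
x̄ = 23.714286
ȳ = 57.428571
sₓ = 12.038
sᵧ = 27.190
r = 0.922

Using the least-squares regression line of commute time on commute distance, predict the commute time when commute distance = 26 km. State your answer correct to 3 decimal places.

b = r · sᵧ/sₓ = 0.922 · 27.19/12.038 = 2.082504
a = ȳ − b·x̄ = 57.428571 − 2.082504·23.714286 = 8.043482
ŷ(26) = a + b·26 = 8.043482 + 2.082504·26 = 62.188579

62.189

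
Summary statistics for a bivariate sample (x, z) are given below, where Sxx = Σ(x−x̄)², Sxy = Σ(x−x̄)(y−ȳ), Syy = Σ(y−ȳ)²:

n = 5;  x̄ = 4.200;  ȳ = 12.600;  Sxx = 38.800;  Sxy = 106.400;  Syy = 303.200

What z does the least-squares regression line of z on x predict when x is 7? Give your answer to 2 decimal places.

20.28

b = Sxy/Sxx = 106.4/38.8 = 2.742268
a = ȳ − b·x̄ = 12.6 − 2.742268·4.2 = 1.082474
ŷ(7) = a + b·7 = 1.082474 + 2.742268·7 = 20.278351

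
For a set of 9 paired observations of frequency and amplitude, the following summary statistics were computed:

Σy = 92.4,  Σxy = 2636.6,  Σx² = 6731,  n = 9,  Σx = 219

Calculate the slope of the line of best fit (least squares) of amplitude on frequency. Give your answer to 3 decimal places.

0.277

Sxx = Σx² − (Σx)²/n = 6731 − 5329 = 1402
Sxy = Σxy − (Σx)(Σy)/n = 2636.6 − 2248.4 = 388.2
b = Sxy/Sxx = 388.2/1402 = 0.276890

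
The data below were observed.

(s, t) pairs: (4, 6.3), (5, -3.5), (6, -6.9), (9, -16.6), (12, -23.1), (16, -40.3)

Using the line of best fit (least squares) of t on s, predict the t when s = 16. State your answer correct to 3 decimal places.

n = 6, Σx = 52, Σy = -84.1, Σxy = -1105.1, Σx² = 558
Sxx = Σx² − (Σx)²/n = 558 − 450.666667 = 107.333333
Sxy = Σxy − (Σx)(Σy)/n = -1105.1 − (-728.866667) = -376.233333
b = Sxy/Sxx = -376.233333/107.333333 = -3.505280
a = ȳ − b·x̄ = -14.016667 − (-3.505280)·8.666667 = 16.362422
ŷ(16) = a + b·16 = 16.362422 + (-3.505280)·16 = -39.722050

-39.722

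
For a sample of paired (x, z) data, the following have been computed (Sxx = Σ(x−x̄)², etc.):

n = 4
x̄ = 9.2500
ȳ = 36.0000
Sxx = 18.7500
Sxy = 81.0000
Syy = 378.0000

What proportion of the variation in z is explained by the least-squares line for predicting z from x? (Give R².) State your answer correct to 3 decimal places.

R² = Sxy²/(Sxx·Syy) = (81)²/(18.75·378) = 0.925714

0.926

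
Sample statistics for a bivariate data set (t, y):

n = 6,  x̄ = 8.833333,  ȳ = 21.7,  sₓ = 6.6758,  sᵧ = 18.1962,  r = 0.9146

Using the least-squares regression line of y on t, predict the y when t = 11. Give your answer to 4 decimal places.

b = r · sᵧ/sₓ = 0.9146 · 18.1962/6.6758 = 2.492921
a = ȳ − b·x̄ = 21.7 − 2.492921·8.833333 = -0.320805
ŷ(11) = a + b·11 = -0.320805 + 2.492921·11 = 27.101330

27.1013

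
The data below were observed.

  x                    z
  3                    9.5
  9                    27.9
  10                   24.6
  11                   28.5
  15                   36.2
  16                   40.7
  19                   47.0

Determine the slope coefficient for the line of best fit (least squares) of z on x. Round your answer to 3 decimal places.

2.275

n = 7, Σx = 83, Σy = 214.4, Σxy = 2926.3, Σx² = 1153
Sxx = Σx² − (Σx)²/n = 1153 − 984.142857 = 168.857143
Sxy = Σxy − (Σx)(Σy)/n = 2926.3 − 2542.171429 = 384.128571
b = Sxy/Sxx = 384.128571/168.857143 = 2.274873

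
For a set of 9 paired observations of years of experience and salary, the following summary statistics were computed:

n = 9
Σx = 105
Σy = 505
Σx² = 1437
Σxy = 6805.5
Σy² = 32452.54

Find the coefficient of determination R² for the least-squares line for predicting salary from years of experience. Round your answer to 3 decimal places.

0.957

Sxx = Σx² − (Σx)²/n = 1437 − 1225 = 212
Sxy = Σxy − (Σx)(Σy)/n = 6805.5 − 5891.666667 = 913.833333
Syy = Σy² − (Σy)²/n = 32452.54 − 28336.111111 = 4116.428889
R² = Sxy²/(Sxx·Syy) = (913.833333)²/(212·4116.428889) = 0.956924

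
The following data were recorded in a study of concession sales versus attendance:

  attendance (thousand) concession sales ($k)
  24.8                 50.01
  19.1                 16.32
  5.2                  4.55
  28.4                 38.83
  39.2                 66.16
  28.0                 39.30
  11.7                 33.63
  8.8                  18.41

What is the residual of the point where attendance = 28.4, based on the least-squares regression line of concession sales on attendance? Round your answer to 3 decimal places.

n = 8, Σx = 165.2, Σy = 267.21, Σxy = 6927.743, Σx² = 4348.42
Sxx = Σx² − (Σx)²/n = 4348.42 − 3411.38 = 937.04
Sxy = Σxy − (Σx)(Σy)/n = 6927.743 − 5517.8865 = 1409.8565
b = Sxy/Sxx = 1409.8565/937.04 = 1.504585
a = ȳ − b·x̄ = 33.40125 − 1.504585·20.65 = 2.331566
ŷ(28.4) = 2.331566 + 1.504585·28.4 = 45.061785
residual = y − ŷ = 38.83 − 45.061785 = -6.231785

-6.232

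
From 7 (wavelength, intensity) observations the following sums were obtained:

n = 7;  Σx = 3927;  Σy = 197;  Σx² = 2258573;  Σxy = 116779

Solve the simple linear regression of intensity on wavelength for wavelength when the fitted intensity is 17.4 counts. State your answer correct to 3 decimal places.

465.742

Sxx = Σx² − (Σx)²/n = 2258573 − 2203047 = 55526
Sxy = Σxy − (Σx)(Σy)/n = 116779 − 110517 = 6262
b = Sxy/Sxx = 6262/55526 = 0.112776
a = ȳ − b·x̄ = 28.142857 − 0.112776·561 = -35.124477
Set a + b·x = 17.4: x = (17.4 − (-35.124477)) / 0.112776 = 465.741634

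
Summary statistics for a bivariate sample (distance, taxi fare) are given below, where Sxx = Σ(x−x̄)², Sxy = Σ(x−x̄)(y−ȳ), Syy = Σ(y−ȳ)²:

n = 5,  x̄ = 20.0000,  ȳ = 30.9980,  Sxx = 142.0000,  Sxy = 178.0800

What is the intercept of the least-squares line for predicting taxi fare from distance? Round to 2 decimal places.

5.92

b = Sxy/Sxx = 178.08/142 = 1.254085
a = ȳ − b·x̄ = 30.998 − 1.254085·20 = 5.916310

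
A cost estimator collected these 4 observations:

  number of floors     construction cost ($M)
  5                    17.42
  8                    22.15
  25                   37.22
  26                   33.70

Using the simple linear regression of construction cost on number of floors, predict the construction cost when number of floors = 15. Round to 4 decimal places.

n = 4, Σx = 64, Σy = 110.49, Σxy = 2071, Σx² = 1390
Sxx = Σx² − (Σx)²/n = 1390 − 1024 = 366
Sxy = Σxy − (Σx)(Σy)/n = 2071 − 1767.84 = 303.16
b = Sxy/Sxx = 303.16/366 = 0.828306
a = ȳ − b·x̄ = 27.6225 − 0.828306·16 = 14.369604
ŷ(15) = a + b·15 = 14.369604 + 0.828306·15 = 26.794194

26.7942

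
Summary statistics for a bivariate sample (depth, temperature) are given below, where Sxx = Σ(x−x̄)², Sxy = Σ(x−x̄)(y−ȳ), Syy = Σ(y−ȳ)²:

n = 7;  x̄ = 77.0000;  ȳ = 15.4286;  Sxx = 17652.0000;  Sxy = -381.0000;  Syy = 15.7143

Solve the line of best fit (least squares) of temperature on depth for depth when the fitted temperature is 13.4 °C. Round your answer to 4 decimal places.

170.9865

b = Sxy/Sxx = -381/17652 = -0.021584
a = ȳ − b·x̄ = 15.4286 − (-0.021584)·77 = 17.090565
Set a + b·x = 13.4: x = (13.4 − 17.090565) / (-0.021584) = 170.986476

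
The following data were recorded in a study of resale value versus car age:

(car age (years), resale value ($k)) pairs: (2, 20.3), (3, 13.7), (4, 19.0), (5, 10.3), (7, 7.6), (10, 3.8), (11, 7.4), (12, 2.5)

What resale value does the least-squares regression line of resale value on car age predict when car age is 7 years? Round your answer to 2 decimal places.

n = 8, Σx = 54, Σy = 84.6, Σxy = 411.8, Σx² = 468
Sxx = Σx² − (Σx)²/n = 468 − 364.5 = 103.5
Sxy = Σxy − (Σx)(Σy)/n = 411.8 − 571.05 = -159.25
b = Sxy/Sxx = -159.25/103.5 = -1.538647
a = ȳ − b·x̄ = 10.575 − (-1.538647)·6.75 = 20.960870
ŷ(7) = a + b·7 = 20.960870 + (-1.538647)·7 = 10.190338

10.19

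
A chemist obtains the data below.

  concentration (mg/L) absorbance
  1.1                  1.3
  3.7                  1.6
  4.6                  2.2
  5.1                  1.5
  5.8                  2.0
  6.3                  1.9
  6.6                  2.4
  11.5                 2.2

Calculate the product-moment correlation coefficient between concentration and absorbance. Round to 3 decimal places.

n = 8, Σx = 44.7, Σy = 15.1, Σxy = 89.83, Σx² = 311.21, Σy² = 29.55
Sxx = Σx² − (Σx)²/n = 311.21 − 249.76125 = 61.44875
Sxy = Σxy − (Σx)(Σy)/n = 89.83 − 84.37125 = 5.45875
Syy = Σy² − (Σy)²/n = 29.55 − 28.50125 = 1.04875
r = Sxy/√(Sxx·Syy) = 5.45875/√(64.444377) = 5.45875/8.027725 = 0.679987

0.680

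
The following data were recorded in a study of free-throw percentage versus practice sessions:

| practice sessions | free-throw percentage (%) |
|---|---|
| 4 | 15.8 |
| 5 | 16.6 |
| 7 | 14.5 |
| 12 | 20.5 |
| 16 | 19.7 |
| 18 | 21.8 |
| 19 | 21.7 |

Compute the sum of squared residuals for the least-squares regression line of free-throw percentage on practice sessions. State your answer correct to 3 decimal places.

n = 7, Σx = 81, Σy = 130.6, Σxy = 1613.6, Σx² = 1175, Σy² = 2489.92
Sxx = Σx² − (Σx)²/n = 1175 − 937.285714 = 237.714286
Sxy = Σxy − (Σx)(Σy)/n = 1613.6 − 1511.228571 = 102.371429
Syy = Σy² − (Σy)²/n = 2489.92 − 2436.622857 = 53.297143
b = Sxy/Sxx = 102.371429/237.714286 = 0.430649
SSE = Syy − b·Sxy = 53.297143 − 0.430649·102.371429 = 9.210986

9.211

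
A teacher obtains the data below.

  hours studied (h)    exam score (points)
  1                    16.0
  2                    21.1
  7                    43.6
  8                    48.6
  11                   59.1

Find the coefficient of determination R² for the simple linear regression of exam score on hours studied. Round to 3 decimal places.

0.997

n = 5, Σx = 29, Σy = 188.4, Σxy = 1402.3, Σx² = 239, Σy² = 8456.94
Sxx = Σx² − (Σx)²/n = 239 − 168.2 = 70.8
Sxy = Σxy − (Σx)(Σy)/n = 1402.3 − 1092.72 = 309.58
Syy = Σy² − (Σy)²/n = 8456.94 − 7098.912 = 1358.028
R² = Sxy²/(Sxx·Syy) = (309.58)²/(70.8·1358.028) = 0.996790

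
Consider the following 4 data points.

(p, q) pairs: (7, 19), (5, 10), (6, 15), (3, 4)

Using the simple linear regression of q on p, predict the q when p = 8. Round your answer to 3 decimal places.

n = 4, Σx = 21, Σy = 48, Σxy = 285, Σx² = 119
Sxx = Σx² − (Σx)²/n = 119 − 110.25 = 8.75
Sxy = Σxy − (Σx)(Σy)/n = 285 − 252 = 33
b = Sxy/Sxx = 33/8.75 = 3.771429
a = ȳ − b·x̄ = 12 − 3.771429·5.25 = -7.8
ŷ(8) = a + b·8 = -7.8 + 3.771429·8 = 22.371429

22.371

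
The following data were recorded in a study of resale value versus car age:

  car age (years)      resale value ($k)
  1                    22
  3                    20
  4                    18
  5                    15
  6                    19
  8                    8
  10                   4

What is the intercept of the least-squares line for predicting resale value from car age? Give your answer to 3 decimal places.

n = 7, Σx = 37, Σy = 106, Σxy = 447, Σx² = 251
Sxx = Σx² − (Σx)²/n = 251 − 195.571429 = 55.428571
Sxy = Σxy − (Σx)(Σy)/n = 447 − 560.285714 = -113.285714
b = Sxy/Sxx = -113.285714/55.428571 = -2.043814
a = ȳ − b·x̄ = 15.142857 − (-2.043814)·5.285714 = 25.945876

25.946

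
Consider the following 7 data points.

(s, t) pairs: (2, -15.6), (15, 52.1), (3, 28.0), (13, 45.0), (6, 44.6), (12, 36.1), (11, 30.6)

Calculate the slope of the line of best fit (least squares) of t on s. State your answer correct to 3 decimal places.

n = 7, Σx = 62, Σy = 220.8, Σxy = 2456.7, Σx² = 708
Sxx = Σx² − (Σx)²/n = 708 − 549.142857 = 158.857143
Sxy = Σxy − (Σx)(Σy)/n = 2456.7 − 1955.657143 = 501.042857
b = Sxy/Sxx = 501.042857/158.857143 = 3.154047

3.154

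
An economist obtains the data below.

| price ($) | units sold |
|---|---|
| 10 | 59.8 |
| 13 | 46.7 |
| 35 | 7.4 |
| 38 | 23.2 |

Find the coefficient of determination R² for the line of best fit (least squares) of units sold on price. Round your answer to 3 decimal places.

n = 4, Σx = 96, Σy = 137.1, Σxy = 2345.7, Σx² = 2938, Σy² = 6349.93
Sxx = Σx² − (Σx)²/n = 2938 − 2304 = 634
Sxy = Σxy − (Σx)(Σy)/n = 2345.7 − 3290.4 = -944.7
Syy = Σy² − (Σy)²/n = 6349.93 − 4699.1025 = 1650.8275
R² = Sxy²/(Sxx·Syy) = (-944.7)²/(634·1650.8275) = 0.852701

0.853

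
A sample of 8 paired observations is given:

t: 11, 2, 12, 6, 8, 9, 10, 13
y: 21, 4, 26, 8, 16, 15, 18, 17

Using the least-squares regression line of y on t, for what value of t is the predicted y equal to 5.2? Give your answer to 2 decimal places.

2.84

n = 8, Σx = 71, Σy = 125, Σxy = 1263, Σx² = 719
Sxx = Σx² − (Σx)²/n = 719 − 630.125 = 88.875
Sxy = Σxy − (Σx)(Σy)/n = 1263 − 1109.375 = 153.625
b = Sxy/Sxx = 153.625/88.875 = 1.728551
a = ȳ − b·x̄ = 15.625 − 1.728551·8.875 = 0.284107
Set a + b·x = 5.2: x = (5.2 − 0.284107) / 1.728551 = 2.843938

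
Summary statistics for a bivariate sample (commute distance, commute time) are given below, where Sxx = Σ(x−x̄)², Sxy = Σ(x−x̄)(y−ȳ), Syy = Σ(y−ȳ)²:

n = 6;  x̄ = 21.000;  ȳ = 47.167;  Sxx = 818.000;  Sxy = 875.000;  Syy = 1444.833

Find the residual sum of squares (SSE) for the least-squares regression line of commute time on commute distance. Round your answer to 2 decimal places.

b = Sxy/Sxx = 875/818 = 1.069682
SSE = Syy − b·Sxy = 1444.833 − 1.069682·875 = 508.861117

508.86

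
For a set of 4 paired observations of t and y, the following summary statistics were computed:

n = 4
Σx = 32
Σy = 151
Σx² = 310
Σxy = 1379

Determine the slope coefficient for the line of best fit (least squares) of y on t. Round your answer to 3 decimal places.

3.167

Sxx = Σx² − (Σx)²/n = 310 − 256 = 54
Sxy = Σxy − (Σx)(Σy)/n = 1379 − 1208 = 171
b = Sxy/Sxx = 171/54 = 3.166667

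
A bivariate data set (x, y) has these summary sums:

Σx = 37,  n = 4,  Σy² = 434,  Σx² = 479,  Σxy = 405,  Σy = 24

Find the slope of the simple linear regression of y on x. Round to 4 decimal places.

Sxx = Σx² − (Σx)²/n = 479 − 342.25 = 136.75
Sxy = Σxy − (Σx)(Σy)/n = 405 − 222 = 183
b = Sxy/Sxx = 183/136.75 = 1.338208

1.3382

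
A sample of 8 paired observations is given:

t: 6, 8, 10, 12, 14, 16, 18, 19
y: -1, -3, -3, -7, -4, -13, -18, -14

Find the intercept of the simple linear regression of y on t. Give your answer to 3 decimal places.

n = 8, Σx = 103, Σy = -63, Σxy = -998, Σx² = 1481
Sxx = Σx² − (Σx)²/n = 1481 − 1326.125 = 154.875
Sxy = Σxy − (Σx)(Σy)/n = -998 − (-811.125) = -186.875
b = Sxy/Sxx = -186.875/154.875 = -1.206618
a = ȳ − b·x̄ = -7.875 − (-1.206618)·12.875 = 7.660210

7.660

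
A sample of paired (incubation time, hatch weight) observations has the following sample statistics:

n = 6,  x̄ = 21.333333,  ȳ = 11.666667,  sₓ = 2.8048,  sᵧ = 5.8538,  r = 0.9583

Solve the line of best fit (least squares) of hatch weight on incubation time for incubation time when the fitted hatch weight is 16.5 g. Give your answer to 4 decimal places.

23.7500

b = r · sᵧ/sₓ = 0.9583 · 5.8538/2.8048 = 2.000034
a = ȳ − b·x̄ = 11.666667 − 2.000034·21.333333 = -31.000733
Set a + b·x = 16.5: x = (16.5 − (-31.000733)) / 2.000034 = 23.749958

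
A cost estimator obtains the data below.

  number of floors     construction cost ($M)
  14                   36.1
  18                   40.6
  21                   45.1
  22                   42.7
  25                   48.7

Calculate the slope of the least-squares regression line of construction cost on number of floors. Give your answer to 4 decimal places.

1.0886

n = 5, Σx = 100, Σy = 213.2, Σxy = 4340.2, Σx² = 2070
Sxx = Σx² − (Σx)²/n = 2070 − 2000 = 70
Sxy = Σxy − (Σx)(Σy)/n = 4340.2 − 4264 = 76.2
b = Sxy/Sxx = 76.2/70 = 1.088571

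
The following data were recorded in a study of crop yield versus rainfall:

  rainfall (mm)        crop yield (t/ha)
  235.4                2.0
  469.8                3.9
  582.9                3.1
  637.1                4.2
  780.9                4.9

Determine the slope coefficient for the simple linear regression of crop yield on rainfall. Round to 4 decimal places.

n = 5, Σx = 2706.1, Σy = 18.1, Σxy = 10612.24, Σx² = 1631598.83
Sxx = Σx² − (Σx)²/n = 1631598.83 − 1464595.442 = 167003.388
Sxy = Σxy − (Σx)(Σy)/n = 10612.24 − 9796.082 = 816.158
b = Sxy/Sxx = 816.158/167003.388 = 0.004887

0.0049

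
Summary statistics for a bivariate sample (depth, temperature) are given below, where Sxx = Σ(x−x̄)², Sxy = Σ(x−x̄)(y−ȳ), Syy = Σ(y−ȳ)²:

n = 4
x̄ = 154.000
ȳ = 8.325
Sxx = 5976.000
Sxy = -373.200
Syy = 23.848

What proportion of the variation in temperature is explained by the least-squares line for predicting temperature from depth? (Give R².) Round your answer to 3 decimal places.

0.977

R² = Sxy²/(Sxx·Syy) = (-373.2)²/(5976·23.848) = 0.977284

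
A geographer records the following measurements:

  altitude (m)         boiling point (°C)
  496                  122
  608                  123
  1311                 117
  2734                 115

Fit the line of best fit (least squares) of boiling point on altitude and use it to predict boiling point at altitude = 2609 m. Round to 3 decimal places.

114.711

n = 4, Σx = 5149, Σy = 477, Σxy = 603093, Σx² = 9809157
Sxx = Σx² − (Σx)²/n = 9809157 − 6628050.25 = 3181106.75
Sxy = Σxy − (Σx)(Σy)/n = 603093 − 614018.25 = -10925.25
b = Sxy/Sxx = -10925.25/3181106.75 = -0.003434
a = ȳ − b·x̄ = 119.25 − (-0.003434)·1287.25 = 123.670954
ŷ(2609) = a + b·2609 = 123.670954 + (-0.003434)·2609 = 114.710558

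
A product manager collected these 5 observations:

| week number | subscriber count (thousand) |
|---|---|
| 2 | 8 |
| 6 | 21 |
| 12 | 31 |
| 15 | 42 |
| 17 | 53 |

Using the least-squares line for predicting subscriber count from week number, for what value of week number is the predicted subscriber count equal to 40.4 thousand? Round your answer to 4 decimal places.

n = 5, Σx = 52, Σy = 155, Σxy = 2045, Σx² = 698
Sxx = Σx² − (Σx)²/n = 698 − 540.8 = 157.2
Sxy = Σxy − (Σx)(Σy)/n = 2045 − 1612 = 433
b = Sxy/Sxx = 433/157.2 = 2.754453
a = ȳ − b·x̄ = 31 − 2.754453·10.4 = 2.353690
Set a + b·x = 40.4: x = (40.4 − 2.353690) / 2.754453 = 13.812656

13.8127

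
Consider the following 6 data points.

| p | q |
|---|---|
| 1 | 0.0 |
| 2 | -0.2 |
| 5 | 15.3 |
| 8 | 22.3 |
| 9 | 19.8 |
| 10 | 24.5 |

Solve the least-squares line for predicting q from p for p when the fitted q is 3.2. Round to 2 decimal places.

2.16

n = 6, Σx = 35, Σy = 81.7, Σxy = 677.7, Σx² = 275
Sxx = Σx² − (Σx)²/n = 275 − 204.166667 = 70.833333
Sxy = Σxy − (Σx)(Σy)/n = 677.7 − 476.583333 = 201.116667
b = Sxy/Sxx = 201.116667/70.833333 = 2.839294
a = ȳ − b·x̄ = 13.616667 − 2.839294·5.833333 = -2.945882
Set a + b·x = 3.2: x = (3.2 − (-2.945882)) / 2.839294 = 2.164581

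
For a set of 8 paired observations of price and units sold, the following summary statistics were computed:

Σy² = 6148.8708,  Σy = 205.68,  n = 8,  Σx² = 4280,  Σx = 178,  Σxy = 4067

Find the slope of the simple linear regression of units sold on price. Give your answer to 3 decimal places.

-1.594

Sxx = Σx² − (Σx)²/n = 4280 − 3960.5 = 319.5
Sxy = Σxy − (Σx)(Σy)/n = 4067 − 4576.38 = -509.38
b = Sxy/Sxx = -509.38/319.5 = -1.594304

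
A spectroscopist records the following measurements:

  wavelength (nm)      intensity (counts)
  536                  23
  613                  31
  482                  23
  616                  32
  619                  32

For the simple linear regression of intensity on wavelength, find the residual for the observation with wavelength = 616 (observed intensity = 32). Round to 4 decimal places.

0.6612

n = 5, Σx = 2866, Σy = 141, Σxy = 81937, Σx² = 1658006
Sxx = Σx² − (Σx)²/n = 1658006 − 1642791.2 = 15214.8
Sxy = Σxy − (Σx)(Σy)/n = 81937 − 80821.2 = 1115.8
b = Sxy/Sxx = 1115.8/15214.8 = 0.073336
a = ȳ − b·x̄ = 28.2 − 0.073336·573.2 = -13.836475
ŷ(616) = -13.836475 + 0.073336·616 = 31.338802
residual = y − ŷ = 32 − 31.338802 = 0.661198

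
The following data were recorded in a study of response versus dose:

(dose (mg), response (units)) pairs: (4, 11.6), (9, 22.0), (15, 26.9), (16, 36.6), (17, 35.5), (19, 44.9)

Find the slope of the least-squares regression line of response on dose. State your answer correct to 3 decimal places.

n = 6, Σx = 80, Σy = 177.5, Σxy = 2690.1, Σx² = 1228
Sxx = Σx² − (Σx)²/n = 1228 − 1066.666667 = 161.333333
Sxy = Σxy − (Σx)(Σy)/n = 2690.1 − 2366.666667 = 323.433333
b = Sxy/Sxx = 323.433333/161.333333 = 2.004752

2.005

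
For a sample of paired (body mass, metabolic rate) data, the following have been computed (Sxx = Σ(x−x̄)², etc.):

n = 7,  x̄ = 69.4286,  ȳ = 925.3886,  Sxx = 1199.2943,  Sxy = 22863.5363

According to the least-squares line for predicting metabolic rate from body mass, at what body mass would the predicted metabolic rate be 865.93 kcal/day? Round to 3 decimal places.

b = Sxy/Sxx = 22863.5363/1199.2943 = 19.064158
a = ȳ − b·x̄ = 925.3886 − 19.064158·69.4286 = -398.209216
Set a + b·x = 865.93: x = (865.93 − (-398.209216)) / 19.064158 = 66.309732

66.310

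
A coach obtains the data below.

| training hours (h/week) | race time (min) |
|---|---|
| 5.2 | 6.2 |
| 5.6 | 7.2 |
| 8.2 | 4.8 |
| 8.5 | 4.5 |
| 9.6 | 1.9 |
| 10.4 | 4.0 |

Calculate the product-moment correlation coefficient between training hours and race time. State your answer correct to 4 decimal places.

-0.8488

n = 6, Σx = 47.5, Σy = 28.6, Σxy = 210.01, Σx² = 398.21, Σy² = 153.18
Sxx = Σx² − (Σx)²/n = 398.21 − 376.041667 = 22.168333
Sxy = Σxy − (Σx)(Σy)/n = 210.01 − 226.416667 = -16.406667
Syy = Σy² − (Σy)²/n = 153.18 − 136.326667 = 16.853333
r = Sxy/√(Sxx·Syy) = -16.406667/√(373.610311) = -16.406667/19.329002 = -0.848811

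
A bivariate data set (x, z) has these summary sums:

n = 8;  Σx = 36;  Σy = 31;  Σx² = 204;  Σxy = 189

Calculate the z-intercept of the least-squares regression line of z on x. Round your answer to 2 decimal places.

-1.43

Sxx = Σx² − (Σx)²/n = 204 − 162 = 42
Sxy = Σxy − (Σx)(Σy)/n = 189 − 139.5 = 49.5
b = Sxy/Sxx = 49.5/42 = 1.178571
a = ȳ − b·x̄ = 3.875 − 1.178571·4.5 = -1.428571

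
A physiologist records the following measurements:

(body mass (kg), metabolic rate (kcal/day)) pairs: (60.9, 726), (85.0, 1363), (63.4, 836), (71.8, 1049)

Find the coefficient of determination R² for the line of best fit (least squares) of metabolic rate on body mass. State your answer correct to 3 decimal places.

0.994

n = 4, Σx = 281.1, Σy = 3974, Σxy = 288389, Σx² = 20108.61, Σy² = 4184142
Sxx = Σx² − (Σx)²/n = 20108.61 − 19754.3025 = 354.3075
Sxy = Σxy − (Σx)(Σy)/n = 288389 − 279272.85 = 9116.15
Syy = Σy² − (Σy)²/n = 4184142 − 3948169 = 235973
R² = Sxy²/(Sxx·Syy) = (9116.15)²/(354.3075·235973) = 0.993986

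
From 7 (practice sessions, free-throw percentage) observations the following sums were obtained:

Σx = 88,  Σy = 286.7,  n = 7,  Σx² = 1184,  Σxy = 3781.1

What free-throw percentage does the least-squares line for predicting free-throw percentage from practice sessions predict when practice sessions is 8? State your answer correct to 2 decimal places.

30.55

Sxx = Σx² − (Σx)²/n = 1184 − 1106.285714 = 77.714286
Sxy = Σxy − (Σx)(Σy)/n = 3781.1 − 3604.228571 = 176.871429
b = Sxy/Sxx = 176.871429/77.714286 = 2.275919
a = ȳ − b·x̄ = 40.957143 − 2.275919·12.571429 = 12.345588
ŷ(8) = a + b·8 = 12.345588 + 2.275919·8 = 30.552941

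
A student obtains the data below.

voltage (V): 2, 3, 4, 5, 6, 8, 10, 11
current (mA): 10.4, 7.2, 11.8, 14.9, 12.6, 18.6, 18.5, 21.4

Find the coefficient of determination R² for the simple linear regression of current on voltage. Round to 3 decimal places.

0.861

n = 8, Σx = 49, Σy = 115.4, Σxy = 808.9, Σx² = 375, Σy² = 1826.18
Sxx = Σx² − (Σx)²/n = 375 − 300.125 = 74.875
Sxy = Σxy − (Σx)(Σy)/n = 808.9 − 706.825 = 102.075
Syy = Σy² − (Σy)²/n = 1826.18 − 1664.645 = 161.535
R² = Sxy²/(Sxx·Syy) = (102.075)²/(74.875·161.535) = 0.861460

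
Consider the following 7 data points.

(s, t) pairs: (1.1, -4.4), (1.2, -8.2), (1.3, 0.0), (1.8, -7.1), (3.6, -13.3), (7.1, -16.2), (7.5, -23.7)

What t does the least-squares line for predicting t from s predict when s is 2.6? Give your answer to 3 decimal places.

-8.433

n = 7, Σx = 23.6, Σy = -72.9, Σxy = -368.11, Σx² = 127.2
Sxx = Σx² − (Σx)²/n = 127.2 − 79.565714 = 47.634286
Sxy = Σxy − (Σx)(Σy)/n = -368.11 − (-245.777143) = -122.332857
b = Sxy/Sxx = -122.332857/47.634286 = -2.568168
a = ȳ − b·x̄ = -10.414286 − (-2.568168)·3.371429 = -1.755890
ŷ(2.6) = a + b·2.6 = -1.755890 + (-2.568168)·2.6 = -8.433127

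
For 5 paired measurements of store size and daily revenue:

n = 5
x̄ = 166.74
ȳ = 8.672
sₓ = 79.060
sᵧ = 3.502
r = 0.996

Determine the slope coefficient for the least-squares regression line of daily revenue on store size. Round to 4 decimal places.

0.0441

b = r · sᵧ/sₓ = 0.996 · 3.502/79.06 = 0.044118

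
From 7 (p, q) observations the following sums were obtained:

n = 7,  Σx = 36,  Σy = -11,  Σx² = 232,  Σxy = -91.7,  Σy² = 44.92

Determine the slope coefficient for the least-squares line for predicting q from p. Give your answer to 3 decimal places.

Sxx = Σx² − (Σx)²/n = 232 − 185.142857 = 46.857143
Sxy = Σxy − (Σx)(Σy)/n = -91.7 − (-56.571429) = -35.128571
b = Sxy/Sxx = -35.128571/46.857143 = -0.749695

-0.750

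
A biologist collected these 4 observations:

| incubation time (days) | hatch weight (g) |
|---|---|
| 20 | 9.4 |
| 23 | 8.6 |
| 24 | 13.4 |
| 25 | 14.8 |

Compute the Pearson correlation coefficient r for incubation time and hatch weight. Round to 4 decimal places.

n = 4, Σx = 92, Σy = 46.2, Σxy = 1077.4, Σx² = 2130, Σy² = 560.92
Sxx = Σx² − (Σx)²/n = 2130 − 2116 = 14
Sxy = Σxy − (Σx)(Σy)/n = 1077.4 − 1062.6 = 14.8
Syy = Σy² − (Σy)²/n = 560.92 − 533.61 = 27.31
r = Sxy/√(Sxx·Syy) = 14.8/√(382.34) = 14.8/19.553516 = 0.756897

0.7569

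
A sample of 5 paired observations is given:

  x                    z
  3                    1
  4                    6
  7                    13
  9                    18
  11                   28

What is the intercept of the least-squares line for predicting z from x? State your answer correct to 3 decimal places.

n = 5, Σx = 34, Σy = 66, Σxy = 588, Σx² = 276
Sxx = Σx² − (Σx)²/n = 276 − 231.2 = 44.8
Sxy = Σxy − (Σx)(Σy)/n = 588 − 448.8 = 139.2
b = Sxy/Sxx = 139.2/44.8 = 3.107143
a = ȳ − b·x̄ = 13.2 − 3.107143·6.8 = -7.928571

-7.929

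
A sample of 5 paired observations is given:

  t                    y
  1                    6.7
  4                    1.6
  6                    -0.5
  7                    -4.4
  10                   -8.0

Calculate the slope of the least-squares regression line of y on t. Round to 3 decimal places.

n = 5, Σx = 28, Σy = -4.6, Σxy = -100.7, Σx² = 202
Sxx = Σx² − (Σx)²/n = 202 − 156.8 = 45.2
Sxy = Σxy − (Σx)(Σy)/n = -100.7 − (-25.76) = -74.94
b = Sxy/Sxx = -74.94/45.2 = -1.657965

-1.658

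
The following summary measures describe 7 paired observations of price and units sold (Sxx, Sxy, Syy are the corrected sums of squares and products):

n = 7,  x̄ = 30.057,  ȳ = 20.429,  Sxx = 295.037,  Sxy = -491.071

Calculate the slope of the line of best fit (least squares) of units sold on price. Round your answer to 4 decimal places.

b = Sxy/Sxx = -491.071/295.037 = -1.664439

-1.6644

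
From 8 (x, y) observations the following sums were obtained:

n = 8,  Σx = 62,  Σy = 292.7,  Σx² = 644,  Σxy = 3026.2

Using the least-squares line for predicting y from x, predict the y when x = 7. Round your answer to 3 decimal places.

Sxx = Σx² − (Σx)²/n = 644 − 480.5 = 163.5
Sxy = Σxy − (Σx)(Σy)/n = 3026.2 − 2268.425 = 757.775
b = Sxy/Sxx = 757.775/163.5 = 4.634709
a = ȳ − b·x̄ = 36.5875 − 4.634709·7.75 = 0.668502
ŷ(7) = a + b·7 = 0.668502 + 4.634709·7 = 33.111468

33.111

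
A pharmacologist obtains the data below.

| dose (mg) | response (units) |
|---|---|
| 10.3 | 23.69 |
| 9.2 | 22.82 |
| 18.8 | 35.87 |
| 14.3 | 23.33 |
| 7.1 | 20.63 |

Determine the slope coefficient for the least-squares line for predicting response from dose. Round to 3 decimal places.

n = 5, Σx = 59.7, Σy = 126.34, Σxy = 1608.399, Σx² = 799.07
Sxx = Σx² − (Σx)²/n = 799.07 − 712.818 = 86.252
Sxy = Σxy − (Σx)(Σy)/n = 1608.399 − 1508.4996 = 99.8994
b = Sxy/Sxx = 99.8994/86.252 = 1.158227

1.158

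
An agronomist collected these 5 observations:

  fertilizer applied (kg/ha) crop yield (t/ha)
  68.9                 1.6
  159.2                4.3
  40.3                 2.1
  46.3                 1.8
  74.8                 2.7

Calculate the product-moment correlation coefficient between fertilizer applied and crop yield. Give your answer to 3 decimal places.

n = 5, Σx = 389.5, Σy = 12.5, Σxy = 1164.73, Σx² = 39454.67, Σy² = 35.99
Sxx = Σx² − (Σx)²/n = 39454.67 − 30342.05 = 9112.62
Sxy = Σxy − (Σx)(Σy)/n = 1164.73 − 973.75 = 190.98
Syy = Σy² − (Σy)²/n = 35.99 − 31.25 = 4.74
r = Sxy/√(Sxx·Syy) = 190.98/√(43193.8188) = 190.98/207.831227 = 0.918919

0.919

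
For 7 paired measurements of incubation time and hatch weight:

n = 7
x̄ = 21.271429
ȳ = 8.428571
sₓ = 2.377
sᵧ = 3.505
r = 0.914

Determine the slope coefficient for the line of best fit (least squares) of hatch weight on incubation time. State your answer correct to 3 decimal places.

1.348

b = r · sᵧ/sₓ = 0.914 · 3.505/2.377 = 1.347737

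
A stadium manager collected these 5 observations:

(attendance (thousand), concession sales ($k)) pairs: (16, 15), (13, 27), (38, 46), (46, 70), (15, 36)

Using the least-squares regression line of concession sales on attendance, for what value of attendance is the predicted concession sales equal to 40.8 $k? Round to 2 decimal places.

n = 5, Σx = 128, Σy = 194, Σxy = 6099, Σx² = 4210
Sxx = Σx² − (Σx)²/n = 4210 − 3276.8 = 933.2
Sxy = Σxy − (Σx)(Σy)/n = 6099 − 4966.4 = 1132.6
b = Sxy/Sxx = 1132.6/933.2 = 1.213673
a = ȳ − b·x̄ = 38.8 − 1.213673·25.6 = 7.729961
Set a + b·x = 40.8: x = (40.8 − 7.729961) / 1.213673 = 27.247890

27.25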